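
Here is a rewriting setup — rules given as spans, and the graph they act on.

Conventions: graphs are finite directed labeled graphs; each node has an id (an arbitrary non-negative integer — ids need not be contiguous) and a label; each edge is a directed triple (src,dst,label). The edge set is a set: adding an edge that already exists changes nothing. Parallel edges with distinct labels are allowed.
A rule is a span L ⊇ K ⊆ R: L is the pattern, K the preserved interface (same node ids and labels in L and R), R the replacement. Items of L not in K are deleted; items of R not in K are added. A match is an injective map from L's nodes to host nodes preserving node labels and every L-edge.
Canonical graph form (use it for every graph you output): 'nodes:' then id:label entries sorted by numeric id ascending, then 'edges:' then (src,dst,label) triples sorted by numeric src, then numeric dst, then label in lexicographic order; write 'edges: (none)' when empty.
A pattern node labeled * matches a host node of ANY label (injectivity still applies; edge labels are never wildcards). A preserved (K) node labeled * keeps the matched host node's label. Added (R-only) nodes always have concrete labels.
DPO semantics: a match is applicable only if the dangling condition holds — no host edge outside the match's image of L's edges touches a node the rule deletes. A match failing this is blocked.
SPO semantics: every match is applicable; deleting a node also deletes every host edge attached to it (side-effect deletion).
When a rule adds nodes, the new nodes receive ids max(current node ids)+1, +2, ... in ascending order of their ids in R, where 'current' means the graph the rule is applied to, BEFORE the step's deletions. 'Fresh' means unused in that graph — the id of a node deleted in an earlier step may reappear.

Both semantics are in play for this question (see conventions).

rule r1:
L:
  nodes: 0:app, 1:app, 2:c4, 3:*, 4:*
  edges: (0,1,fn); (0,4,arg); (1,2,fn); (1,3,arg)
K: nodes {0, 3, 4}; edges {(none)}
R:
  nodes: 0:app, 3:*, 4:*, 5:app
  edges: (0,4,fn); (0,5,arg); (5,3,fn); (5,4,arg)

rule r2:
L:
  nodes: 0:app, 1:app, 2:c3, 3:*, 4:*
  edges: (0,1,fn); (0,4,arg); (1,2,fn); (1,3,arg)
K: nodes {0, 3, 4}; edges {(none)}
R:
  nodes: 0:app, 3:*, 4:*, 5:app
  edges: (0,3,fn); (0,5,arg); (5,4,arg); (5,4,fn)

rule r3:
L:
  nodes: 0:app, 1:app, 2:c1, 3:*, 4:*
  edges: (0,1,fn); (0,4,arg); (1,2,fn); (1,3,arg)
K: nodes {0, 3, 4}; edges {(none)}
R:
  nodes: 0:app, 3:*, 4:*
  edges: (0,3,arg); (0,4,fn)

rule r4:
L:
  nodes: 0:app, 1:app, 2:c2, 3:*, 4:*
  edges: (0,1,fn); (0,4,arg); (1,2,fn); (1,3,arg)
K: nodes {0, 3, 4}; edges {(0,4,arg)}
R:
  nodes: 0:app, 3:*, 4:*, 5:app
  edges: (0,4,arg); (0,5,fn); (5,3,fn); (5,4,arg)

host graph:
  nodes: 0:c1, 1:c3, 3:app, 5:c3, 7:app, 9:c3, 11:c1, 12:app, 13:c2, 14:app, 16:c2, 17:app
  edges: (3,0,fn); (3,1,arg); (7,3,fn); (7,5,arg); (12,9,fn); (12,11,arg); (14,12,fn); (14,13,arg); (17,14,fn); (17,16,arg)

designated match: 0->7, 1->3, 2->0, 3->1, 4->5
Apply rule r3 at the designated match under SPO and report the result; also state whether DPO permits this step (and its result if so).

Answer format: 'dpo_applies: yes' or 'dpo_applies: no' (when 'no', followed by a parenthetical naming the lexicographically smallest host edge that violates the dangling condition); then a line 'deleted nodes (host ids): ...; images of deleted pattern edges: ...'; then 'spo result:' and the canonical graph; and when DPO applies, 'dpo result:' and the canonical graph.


dpo_applies: yes
deleted nodes (host ids): 0, 3; images of deleted pattern edges: (3,0,fn); (3,1,arg); (7,3,fn); (7,5,arg)
spo result:
nodes: 1:c3, 5:c3, 7:app, 9:c3, 11:c1, 12:app, 13:c2, 14:app, 16:c2, 17:app
edges: (7,1,arg); (7,5,fn); (12,9,fn); (12,11,arg); (14,12,fn); (14,13,arg); (17,14,fn); (17,16,arg)
dpo result:
nodes: 1:c3, 5:c3, 7:app, 9:c3, 11:c1, 12:app, 13:c2, 14:app, 16:c2, 17:app
edges: (7,1,arg); (7,5,fn); (12,9,fn); (12,11,arg); (14,12,fn); (14,13,arg); (17,14,fn); (17,16,arg)


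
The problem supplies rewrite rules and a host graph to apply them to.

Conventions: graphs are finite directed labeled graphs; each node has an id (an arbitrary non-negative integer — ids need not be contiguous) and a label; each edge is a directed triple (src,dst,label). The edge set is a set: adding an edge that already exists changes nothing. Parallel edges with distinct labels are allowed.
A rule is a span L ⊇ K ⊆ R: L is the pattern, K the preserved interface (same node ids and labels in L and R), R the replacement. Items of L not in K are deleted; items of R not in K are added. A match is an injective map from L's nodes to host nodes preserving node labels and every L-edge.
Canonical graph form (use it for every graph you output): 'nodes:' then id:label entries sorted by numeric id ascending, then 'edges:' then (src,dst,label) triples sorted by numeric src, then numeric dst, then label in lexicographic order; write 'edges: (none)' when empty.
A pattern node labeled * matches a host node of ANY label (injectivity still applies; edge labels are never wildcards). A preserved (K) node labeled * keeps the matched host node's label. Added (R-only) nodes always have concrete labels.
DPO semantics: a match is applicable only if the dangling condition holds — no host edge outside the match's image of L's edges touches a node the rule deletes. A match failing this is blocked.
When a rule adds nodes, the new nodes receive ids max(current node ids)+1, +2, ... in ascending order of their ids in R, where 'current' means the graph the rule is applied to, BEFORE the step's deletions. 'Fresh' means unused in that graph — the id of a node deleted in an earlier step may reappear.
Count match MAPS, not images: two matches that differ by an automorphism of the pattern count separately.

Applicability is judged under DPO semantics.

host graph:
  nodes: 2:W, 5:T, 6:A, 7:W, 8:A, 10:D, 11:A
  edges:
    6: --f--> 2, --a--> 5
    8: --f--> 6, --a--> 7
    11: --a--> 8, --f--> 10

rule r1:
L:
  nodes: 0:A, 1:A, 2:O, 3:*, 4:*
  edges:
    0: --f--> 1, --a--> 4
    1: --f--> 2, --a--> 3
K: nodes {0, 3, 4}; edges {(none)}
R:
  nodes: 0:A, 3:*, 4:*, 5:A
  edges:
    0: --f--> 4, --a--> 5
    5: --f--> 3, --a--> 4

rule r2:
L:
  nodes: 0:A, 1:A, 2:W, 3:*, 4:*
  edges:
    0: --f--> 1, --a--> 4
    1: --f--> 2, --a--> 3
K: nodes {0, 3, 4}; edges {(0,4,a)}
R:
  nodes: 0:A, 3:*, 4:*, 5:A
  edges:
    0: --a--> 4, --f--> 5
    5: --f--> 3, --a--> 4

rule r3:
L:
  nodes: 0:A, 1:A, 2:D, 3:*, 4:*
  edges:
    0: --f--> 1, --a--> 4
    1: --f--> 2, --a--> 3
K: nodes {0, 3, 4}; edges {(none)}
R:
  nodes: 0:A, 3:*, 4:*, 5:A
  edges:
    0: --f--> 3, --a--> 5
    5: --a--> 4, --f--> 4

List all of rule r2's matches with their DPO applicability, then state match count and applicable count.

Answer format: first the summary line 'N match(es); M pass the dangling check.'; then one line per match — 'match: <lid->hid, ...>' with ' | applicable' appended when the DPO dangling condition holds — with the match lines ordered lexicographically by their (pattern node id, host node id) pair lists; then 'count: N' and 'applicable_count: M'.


1 match(es); 1 pass the dangling check.
match: 0->8, 1->6, 2->2, 3->5, 4->7 | applicable
count: 1
applicable_count: 1


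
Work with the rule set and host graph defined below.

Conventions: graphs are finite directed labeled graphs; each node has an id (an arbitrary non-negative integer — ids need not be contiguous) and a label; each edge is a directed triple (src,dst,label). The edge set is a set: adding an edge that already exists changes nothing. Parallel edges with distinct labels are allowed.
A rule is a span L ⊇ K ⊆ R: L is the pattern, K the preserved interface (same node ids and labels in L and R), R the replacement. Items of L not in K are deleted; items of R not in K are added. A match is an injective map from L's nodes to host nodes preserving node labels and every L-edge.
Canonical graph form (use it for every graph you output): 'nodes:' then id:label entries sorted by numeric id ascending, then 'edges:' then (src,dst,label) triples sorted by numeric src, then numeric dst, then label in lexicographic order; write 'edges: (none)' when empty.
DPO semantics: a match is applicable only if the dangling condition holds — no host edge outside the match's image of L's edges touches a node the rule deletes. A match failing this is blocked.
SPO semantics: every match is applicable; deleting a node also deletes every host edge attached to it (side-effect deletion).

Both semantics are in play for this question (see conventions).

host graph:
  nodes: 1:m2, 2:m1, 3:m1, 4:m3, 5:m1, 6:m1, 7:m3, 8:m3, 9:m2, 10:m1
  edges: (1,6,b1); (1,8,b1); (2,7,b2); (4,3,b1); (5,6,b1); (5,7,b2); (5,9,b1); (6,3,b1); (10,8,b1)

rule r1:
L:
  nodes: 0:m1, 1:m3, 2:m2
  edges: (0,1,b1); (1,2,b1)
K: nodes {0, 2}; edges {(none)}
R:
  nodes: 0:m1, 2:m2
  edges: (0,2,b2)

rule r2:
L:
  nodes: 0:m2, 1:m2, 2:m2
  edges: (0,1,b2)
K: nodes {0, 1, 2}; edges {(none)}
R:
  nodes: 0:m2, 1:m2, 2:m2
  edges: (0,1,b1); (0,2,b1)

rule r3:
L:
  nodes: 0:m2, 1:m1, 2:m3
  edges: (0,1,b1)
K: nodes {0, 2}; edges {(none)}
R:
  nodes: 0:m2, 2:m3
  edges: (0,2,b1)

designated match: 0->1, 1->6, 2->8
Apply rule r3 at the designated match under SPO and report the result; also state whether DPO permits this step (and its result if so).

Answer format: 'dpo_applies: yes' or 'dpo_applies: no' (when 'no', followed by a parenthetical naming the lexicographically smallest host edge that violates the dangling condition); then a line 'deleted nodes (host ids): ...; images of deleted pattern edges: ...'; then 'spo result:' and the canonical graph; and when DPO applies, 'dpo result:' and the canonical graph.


dpo_applies: no
(the rule deletes node 6, which keeps host edge (5,6,b1) outside the match image — the dangling condition fails, DPO blocks; SPO proceeds and side-deletes such edges)
deleted nodes (host ids): 6; images of deleted pattern edges: (1,6,b1)
spo result:
nodes: 1:m2, 2:m1, 3:m1, 4:m3, 5:m1, 7:m3, 8:m3, 9:m2, 10:m1
edges: (1,8,b1); (2,7,b2); (4,3,b1); (5,7,b2); (5,9,b1); (10,8,b1)


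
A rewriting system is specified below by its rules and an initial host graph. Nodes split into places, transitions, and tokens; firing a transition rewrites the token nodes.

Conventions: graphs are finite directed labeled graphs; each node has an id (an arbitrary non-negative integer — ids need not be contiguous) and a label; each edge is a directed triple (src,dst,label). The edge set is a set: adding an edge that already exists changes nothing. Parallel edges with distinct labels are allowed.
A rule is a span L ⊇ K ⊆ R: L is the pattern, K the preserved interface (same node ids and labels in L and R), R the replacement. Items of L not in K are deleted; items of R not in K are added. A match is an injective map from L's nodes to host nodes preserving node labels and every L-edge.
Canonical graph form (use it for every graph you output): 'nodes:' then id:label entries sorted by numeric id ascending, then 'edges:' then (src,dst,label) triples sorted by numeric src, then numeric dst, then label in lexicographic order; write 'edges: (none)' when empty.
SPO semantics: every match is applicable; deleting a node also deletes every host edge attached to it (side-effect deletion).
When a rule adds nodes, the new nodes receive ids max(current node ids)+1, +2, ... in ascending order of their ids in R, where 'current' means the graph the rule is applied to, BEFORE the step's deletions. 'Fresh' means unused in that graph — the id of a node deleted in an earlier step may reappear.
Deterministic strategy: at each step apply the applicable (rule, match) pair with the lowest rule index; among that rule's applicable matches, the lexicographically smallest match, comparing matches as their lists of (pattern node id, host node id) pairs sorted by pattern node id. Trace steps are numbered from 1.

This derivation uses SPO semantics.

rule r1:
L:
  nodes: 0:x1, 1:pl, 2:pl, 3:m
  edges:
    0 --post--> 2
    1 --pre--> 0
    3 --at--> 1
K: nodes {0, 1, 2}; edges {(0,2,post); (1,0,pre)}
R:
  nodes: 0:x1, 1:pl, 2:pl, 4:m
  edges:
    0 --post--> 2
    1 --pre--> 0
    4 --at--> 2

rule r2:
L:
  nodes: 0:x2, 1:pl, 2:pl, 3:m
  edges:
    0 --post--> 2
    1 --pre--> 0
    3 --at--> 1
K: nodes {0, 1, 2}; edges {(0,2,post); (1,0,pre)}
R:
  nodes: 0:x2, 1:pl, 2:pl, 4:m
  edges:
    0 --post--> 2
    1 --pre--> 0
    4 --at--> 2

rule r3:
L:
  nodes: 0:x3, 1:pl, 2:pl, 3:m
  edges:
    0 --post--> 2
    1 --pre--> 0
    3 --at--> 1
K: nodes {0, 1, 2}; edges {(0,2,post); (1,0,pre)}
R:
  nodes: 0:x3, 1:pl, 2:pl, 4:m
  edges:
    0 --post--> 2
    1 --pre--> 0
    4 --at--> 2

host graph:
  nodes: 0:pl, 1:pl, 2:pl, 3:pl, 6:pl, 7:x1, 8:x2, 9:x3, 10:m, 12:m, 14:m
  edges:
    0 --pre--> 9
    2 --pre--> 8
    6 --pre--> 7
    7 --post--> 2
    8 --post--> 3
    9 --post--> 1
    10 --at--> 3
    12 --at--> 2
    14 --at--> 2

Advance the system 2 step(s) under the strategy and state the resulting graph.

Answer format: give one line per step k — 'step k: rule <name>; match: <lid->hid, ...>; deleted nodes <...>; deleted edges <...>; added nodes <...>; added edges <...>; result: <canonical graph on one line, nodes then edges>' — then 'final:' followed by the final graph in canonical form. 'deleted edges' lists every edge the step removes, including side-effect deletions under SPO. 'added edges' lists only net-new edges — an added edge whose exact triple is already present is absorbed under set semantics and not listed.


step 1: rule r2; match: 0->8, 1->2, 2->3, 3->12; deleted nodes 12; deleted edges (12,2,at); added nodes 15; added edges (15,3,at); result: nodes: 0:pl, 1:pl, 2:pl, 3:pl, 6:pl, 7:x1, 8:x2, 9:x3, 10:m, 14:m, 15:m edges: (0,9,pre); (2,8,pre); (6,7,pre); (7,2,post); (8,3,post); (9,1,post); (10,3,at); (14,2,at); (15,3,at)
step 2: rule r2; match: 0->8, 1->2, 2->3, 3->14; deleted nodes 14; deleted edges (14,2,at); added nodes 16; added edges (16,3,at); result: nodes: 0:pl, 1:pl, 2:pl, 3:pl, 6:pl, 7:x1, 8:x2, 9:x3, 10:m, 15:m, 16:m edges: (0,9,pre); (2,8,pre); (6,7,pre); (7,2,post); (8,3,post); (9,1,post); (10,3,at); (15,3,at); (16,3,at)
final:
nodes: 0:pl, 1:pl, 2:pl, 3:pl, 6:pl, 7:x1, 8:x2, 9:x3, 10:m, 15:m, 16:m
edges: (0,9,pre); (2,8,pre); (6,7,pre); (7,2,post); (8,3,post); (9,1,post); (10,3,at); (15,3,at); (16,3,at)


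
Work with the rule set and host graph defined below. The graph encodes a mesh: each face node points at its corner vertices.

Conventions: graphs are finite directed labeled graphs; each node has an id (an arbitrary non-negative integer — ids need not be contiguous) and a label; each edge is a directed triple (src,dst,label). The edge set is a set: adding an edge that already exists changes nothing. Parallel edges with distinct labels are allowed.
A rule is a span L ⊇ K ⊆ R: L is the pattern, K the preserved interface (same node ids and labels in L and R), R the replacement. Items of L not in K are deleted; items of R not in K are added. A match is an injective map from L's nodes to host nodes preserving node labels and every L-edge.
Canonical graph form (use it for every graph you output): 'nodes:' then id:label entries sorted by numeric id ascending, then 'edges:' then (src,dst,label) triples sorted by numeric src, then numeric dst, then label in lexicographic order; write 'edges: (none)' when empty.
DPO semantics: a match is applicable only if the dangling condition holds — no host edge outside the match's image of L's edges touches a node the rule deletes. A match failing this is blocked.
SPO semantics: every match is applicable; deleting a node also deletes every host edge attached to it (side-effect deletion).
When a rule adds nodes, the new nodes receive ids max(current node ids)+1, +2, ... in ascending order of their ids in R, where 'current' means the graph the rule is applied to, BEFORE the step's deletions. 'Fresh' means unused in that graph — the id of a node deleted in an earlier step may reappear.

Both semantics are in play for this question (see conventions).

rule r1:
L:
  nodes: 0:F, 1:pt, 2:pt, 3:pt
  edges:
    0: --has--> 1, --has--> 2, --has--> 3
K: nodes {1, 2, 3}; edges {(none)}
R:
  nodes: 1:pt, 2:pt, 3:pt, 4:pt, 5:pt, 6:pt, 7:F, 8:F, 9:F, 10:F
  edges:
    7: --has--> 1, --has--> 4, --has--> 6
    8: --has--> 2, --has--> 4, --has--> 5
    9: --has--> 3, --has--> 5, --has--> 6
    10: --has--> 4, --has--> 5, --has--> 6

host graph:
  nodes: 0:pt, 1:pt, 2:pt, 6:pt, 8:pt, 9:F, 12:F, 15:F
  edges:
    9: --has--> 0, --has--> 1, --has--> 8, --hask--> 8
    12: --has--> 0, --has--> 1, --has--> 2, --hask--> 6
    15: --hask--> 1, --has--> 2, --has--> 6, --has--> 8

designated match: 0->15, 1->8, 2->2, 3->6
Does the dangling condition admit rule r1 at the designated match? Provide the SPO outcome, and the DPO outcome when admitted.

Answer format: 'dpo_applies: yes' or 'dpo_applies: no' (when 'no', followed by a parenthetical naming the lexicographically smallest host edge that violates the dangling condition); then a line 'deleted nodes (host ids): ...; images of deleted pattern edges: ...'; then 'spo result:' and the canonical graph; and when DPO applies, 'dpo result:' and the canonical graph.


dpo_applies: no
(the rule deletes node 15, which keeps host edge (15,1,hask) outside the match image — the dangling condition fails, DPO blocks; SPO proceeds and side-deletes such edges)
deleted nodes (host ids): 15; images of deleted pattern edges: (15,2,has); (15,6,has); (15,8,has)
spo result:
nodes: 0:pt, 1:pt, 2:pt, 6:pt, 8:pt, 9:F, 12:F, 16:pt, 17:pt, 18:pt, 19:F, 20:F, 21:F, 22:F
edges: (9,0,has); (9,1,has); (9,8,has); (9,8,hask); (12,0,has); (12,1,has); (12,2,has); (12,6,hask); (19,8,has); (19,16,has); (19,18,has); (20,2,has); (20,16,has); (20,17,has); (21,6,has); (21,17,has); (21,18,has); (22,16,has); (22,17,has); (22,18,has)


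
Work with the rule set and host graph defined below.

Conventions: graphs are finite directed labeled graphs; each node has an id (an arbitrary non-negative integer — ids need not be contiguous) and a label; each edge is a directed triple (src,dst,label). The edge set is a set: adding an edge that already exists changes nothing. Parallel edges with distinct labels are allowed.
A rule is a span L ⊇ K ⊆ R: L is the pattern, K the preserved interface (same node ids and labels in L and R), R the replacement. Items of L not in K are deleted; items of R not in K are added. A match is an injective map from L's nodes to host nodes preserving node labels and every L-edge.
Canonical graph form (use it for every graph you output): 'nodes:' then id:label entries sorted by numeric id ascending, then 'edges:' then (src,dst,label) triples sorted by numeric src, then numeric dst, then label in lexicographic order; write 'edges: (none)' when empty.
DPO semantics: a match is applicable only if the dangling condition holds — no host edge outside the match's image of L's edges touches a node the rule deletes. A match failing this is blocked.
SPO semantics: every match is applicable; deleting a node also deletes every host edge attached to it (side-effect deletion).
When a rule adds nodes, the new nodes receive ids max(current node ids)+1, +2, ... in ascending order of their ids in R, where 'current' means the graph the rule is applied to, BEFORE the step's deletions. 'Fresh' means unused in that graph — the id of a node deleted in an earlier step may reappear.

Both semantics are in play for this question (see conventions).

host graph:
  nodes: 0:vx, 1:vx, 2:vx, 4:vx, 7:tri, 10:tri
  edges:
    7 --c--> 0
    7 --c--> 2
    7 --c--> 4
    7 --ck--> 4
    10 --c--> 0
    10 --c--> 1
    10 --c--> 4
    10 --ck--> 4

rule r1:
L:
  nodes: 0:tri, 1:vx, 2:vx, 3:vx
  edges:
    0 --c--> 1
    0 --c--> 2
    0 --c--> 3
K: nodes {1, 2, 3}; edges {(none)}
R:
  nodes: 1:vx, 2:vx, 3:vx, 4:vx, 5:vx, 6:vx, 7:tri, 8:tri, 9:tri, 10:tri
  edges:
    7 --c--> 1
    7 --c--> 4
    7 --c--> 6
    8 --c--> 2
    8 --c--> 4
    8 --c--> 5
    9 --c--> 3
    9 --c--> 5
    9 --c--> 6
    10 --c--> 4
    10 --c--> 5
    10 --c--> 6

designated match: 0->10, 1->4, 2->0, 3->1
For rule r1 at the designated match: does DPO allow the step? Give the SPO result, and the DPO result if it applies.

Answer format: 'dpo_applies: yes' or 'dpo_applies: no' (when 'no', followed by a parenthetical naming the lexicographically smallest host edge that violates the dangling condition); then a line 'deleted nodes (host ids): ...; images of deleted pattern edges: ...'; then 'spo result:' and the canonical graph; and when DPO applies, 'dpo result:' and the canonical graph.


dpo_applies: no
(the rule deletes node 10, which keeps host edge (10,4,ck) outside the match image — the dangling condition fails, DPO blocks; SPO proceeds and side-deletes such edges)
deleted nodes (host ids): 10; images of deleted pattern edges: (10,0,c); (10,1,c); (10,4,c)
spo result:
nodes: 0:vx, 1:vx, 2:vx, 4:vx, 7:tri, 11:vx, 12:vx, 13:vx, 14:tri, 15:tri, 16:tri, 17:tri
edges: (7,0,c); (7,2,c); (7,4,c); (7,4,ck); (14,4,c); (14,11,c); (14,13,c); (15,0,c); (15,11,c); (15,12,c); (16,1,c); (16,12,c); (16,13,c); (17,11,c); (17,12,c); (17,13,c)


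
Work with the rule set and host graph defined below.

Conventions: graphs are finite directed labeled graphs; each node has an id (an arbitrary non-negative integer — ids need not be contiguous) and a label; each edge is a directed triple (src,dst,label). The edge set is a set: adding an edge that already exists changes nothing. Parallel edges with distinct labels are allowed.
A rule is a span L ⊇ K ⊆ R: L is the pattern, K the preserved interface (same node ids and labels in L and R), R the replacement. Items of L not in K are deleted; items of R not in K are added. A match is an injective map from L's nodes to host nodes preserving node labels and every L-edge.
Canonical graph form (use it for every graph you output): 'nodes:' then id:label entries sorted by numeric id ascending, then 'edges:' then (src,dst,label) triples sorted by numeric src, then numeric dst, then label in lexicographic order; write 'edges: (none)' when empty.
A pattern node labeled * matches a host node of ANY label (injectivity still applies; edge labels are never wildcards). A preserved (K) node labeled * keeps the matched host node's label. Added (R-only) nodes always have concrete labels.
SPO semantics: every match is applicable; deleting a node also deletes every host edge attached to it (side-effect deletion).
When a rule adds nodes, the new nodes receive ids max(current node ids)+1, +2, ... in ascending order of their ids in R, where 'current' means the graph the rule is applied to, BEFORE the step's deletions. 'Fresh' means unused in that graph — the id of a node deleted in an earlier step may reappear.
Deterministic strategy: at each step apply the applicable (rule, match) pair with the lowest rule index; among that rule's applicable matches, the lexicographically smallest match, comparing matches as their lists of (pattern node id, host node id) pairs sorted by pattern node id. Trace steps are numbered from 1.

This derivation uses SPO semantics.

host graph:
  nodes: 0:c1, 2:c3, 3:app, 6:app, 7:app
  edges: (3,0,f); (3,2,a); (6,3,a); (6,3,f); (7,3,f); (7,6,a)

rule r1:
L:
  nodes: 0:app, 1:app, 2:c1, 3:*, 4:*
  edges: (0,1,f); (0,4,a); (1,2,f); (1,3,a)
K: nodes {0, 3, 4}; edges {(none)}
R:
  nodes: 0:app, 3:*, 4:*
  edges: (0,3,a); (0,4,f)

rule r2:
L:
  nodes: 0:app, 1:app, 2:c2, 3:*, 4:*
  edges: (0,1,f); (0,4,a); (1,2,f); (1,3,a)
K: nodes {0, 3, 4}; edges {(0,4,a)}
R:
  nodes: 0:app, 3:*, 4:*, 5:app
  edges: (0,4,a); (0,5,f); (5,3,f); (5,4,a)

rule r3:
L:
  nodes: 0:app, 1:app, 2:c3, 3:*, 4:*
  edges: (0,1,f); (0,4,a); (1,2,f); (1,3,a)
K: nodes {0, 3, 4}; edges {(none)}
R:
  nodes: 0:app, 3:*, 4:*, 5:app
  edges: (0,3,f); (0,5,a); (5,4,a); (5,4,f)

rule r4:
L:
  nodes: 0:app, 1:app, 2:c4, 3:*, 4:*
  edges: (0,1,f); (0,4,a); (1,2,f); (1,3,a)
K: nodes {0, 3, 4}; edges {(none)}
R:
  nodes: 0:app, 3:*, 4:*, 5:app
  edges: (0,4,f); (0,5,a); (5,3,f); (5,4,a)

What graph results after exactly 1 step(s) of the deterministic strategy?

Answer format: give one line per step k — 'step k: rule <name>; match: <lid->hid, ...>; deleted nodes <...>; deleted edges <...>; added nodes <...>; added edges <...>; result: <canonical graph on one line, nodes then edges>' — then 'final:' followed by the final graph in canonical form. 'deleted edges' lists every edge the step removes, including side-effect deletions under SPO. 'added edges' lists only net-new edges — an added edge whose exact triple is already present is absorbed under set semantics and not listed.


step 1: rule r1; match: 0->7, 1->3, 2->0, 3->2, 4->6; deleted nodes 0, 3; deleted edges (3,0,f); (3,2,a); (6,3,a); (6,3,f); (7,3,f); (7,6,a); added nodes (none); added edges (7,2,a); (7,6,f); result: nodes: 2:c3, 6:app, 7:app edges: (7,2,a); (7,6,f)
final:
nodes: 2:c3, 6:app, 7:app
edges: (7,2,a); (7,6,f)


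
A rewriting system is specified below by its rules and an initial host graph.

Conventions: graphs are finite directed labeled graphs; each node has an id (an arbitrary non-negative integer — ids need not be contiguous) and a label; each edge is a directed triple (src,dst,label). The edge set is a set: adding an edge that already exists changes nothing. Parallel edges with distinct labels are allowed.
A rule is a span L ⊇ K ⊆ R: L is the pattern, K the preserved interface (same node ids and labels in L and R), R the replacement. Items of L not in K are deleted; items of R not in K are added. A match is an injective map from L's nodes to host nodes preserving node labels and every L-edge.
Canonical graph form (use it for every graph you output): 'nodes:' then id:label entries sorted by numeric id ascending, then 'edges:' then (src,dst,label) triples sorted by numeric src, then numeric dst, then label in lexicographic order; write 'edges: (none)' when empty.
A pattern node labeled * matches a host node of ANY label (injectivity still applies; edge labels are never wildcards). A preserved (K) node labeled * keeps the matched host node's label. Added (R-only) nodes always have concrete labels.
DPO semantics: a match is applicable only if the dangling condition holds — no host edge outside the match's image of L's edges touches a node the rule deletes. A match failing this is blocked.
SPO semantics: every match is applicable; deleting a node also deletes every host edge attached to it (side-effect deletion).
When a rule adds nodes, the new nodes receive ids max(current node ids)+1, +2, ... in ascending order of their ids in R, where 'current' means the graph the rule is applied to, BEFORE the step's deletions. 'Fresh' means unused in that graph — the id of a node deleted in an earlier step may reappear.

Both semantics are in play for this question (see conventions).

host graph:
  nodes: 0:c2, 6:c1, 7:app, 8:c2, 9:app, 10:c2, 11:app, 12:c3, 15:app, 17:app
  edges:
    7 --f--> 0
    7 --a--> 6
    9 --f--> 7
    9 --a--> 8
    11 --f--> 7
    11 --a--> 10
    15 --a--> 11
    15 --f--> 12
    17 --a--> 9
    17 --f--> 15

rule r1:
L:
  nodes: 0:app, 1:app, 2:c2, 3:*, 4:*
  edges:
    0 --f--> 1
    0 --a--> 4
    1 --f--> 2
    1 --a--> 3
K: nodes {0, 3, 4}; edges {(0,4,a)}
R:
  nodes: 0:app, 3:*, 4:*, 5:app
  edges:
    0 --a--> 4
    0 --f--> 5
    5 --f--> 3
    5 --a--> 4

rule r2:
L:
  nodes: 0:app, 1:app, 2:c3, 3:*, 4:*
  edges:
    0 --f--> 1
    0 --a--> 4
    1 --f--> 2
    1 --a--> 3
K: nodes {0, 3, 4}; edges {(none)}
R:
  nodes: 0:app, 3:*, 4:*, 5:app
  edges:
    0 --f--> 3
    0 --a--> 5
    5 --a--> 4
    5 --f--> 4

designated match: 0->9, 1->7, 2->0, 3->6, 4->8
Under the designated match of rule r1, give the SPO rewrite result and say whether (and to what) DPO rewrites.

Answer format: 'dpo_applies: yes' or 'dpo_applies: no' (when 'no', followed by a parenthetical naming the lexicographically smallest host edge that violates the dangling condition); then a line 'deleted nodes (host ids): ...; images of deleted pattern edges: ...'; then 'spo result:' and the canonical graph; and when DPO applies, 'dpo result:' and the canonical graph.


dpo_applies: no
(the rule deletes node 7, which keeps host edge (11,7,f) outside the match image — the dangling condition fails, DPO blocks; SPO proceeds and side-deletes such edges)
deleted nodes (host ids): 0, 7; images of deleted pattern edges: (7,0,f); (7,6,a); (9,7,f)
spo result:
nodes: 6:c1, 8:c2, 9:app, 10:c2, 11:app, 12:c3, 15:app, 17:app, 18:app
edges: (9,8,a); (9,18,f); (11,10,a); (15,11,a); (15,12,f); (17,9,a); (17,15,f); (18,6,f); (18,8,a)


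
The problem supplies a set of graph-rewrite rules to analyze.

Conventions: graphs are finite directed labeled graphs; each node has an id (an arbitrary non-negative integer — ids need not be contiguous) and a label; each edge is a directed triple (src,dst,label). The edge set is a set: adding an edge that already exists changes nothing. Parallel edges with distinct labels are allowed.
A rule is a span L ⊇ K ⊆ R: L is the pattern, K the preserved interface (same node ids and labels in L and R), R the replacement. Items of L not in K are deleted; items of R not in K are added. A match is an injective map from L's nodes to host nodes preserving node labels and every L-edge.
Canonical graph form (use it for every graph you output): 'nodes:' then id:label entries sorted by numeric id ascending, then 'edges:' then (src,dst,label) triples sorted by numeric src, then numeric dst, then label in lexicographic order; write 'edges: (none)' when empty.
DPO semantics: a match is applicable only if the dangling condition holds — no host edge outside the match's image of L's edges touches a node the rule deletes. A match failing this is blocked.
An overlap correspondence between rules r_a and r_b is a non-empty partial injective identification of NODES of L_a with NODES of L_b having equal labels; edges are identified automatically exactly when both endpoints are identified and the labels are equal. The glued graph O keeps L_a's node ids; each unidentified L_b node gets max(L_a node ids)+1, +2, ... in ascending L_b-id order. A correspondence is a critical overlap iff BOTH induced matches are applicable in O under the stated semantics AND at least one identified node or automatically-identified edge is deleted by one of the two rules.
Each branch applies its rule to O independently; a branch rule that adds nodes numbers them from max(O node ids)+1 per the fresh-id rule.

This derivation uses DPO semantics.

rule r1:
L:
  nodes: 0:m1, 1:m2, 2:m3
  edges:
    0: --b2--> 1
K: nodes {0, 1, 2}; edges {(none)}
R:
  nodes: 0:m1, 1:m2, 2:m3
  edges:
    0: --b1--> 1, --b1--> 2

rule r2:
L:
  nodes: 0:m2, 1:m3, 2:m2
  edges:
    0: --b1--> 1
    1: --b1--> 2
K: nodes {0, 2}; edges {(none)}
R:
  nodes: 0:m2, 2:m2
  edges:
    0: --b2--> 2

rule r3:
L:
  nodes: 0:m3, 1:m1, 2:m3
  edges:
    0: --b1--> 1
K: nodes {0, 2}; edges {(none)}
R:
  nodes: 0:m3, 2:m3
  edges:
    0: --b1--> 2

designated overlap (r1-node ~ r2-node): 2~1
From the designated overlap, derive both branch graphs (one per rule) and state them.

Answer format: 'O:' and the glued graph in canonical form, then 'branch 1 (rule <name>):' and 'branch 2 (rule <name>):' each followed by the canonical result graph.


O:
nodes: 0:m1, 1:m2, 2:m3, 3:m2, 4:m2
edges: (0,1,b2); (2,4,b1); (3,2,b1)
branch 1 (rule r1):
nodes: 0:m1, 1:m2, 2:m3, 3:m2, 4:m2
edges: (0,1,b1); (0,2,b1); (2,4,b1); (3,2,b1)
branch 2 (rule r2):
nodes: 0:m1, 1:m2, 3:m2, 4:m2
edges: (0,1,b2); (3,4,b2)


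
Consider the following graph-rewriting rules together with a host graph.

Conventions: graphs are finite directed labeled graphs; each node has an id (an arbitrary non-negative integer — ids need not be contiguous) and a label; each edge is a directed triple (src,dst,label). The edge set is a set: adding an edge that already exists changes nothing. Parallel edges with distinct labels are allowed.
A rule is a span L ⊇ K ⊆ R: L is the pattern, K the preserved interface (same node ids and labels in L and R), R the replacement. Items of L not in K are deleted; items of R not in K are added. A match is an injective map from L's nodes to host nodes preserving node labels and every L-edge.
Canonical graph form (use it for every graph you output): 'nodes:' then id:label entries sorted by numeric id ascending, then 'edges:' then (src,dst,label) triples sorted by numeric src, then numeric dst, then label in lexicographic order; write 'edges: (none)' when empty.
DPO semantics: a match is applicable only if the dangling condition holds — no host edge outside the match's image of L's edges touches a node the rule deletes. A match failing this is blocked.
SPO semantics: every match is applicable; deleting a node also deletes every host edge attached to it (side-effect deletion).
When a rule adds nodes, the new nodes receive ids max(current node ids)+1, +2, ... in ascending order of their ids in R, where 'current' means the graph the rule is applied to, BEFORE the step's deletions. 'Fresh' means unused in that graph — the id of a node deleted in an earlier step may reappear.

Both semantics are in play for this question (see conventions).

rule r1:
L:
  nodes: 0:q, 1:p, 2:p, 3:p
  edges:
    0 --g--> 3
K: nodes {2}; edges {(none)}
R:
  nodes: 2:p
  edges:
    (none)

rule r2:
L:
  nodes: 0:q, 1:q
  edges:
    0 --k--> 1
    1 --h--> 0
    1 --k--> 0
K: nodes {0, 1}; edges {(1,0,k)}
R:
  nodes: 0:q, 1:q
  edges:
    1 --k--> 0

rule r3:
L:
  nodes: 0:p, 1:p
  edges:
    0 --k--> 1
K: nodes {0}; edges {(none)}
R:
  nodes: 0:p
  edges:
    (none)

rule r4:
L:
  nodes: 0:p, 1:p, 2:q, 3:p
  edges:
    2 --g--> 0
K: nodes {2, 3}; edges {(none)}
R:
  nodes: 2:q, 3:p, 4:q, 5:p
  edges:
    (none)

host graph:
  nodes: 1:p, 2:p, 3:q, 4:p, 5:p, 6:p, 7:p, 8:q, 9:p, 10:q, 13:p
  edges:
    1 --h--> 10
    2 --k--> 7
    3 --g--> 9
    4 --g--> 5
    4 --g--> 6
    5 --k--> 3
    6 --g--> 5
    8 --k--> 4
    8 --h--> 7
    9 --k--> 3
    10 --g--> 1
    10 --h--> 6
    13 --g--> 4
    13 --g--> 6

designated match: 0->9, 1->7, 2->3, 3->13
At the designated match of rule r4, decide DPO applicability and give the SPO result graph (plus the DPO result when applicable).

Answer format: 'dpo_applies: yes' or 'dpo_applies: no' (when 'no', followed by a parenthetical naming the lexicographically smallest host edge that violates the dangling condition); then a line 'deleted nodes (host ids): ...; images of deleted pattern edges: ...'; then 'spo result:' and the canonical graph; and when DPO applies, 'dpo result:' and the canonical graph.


dpo_applies: no
(the rule deletes node 7, which keeps host edge (2,7,k) outside the match image — the dangling condition fails, DPO blocks; SPO proceeds and side-deletes such edges)
deleted nodes (host ids): 7, 9; images of deleted pattern edges: (3,9,g)
spo result:
nodes: 1:p, 2:p, 3:q, 4:p, 5:p, 6:p, 8:q, 10:q, 13:p, 14:q, 15:p
edges: (1,10,h); (4,5,g); (4,6,g); (5,3,k); (6,5,g); (8,4,k); (10,1,g); (10,6,h); (13,4,g); (13,6,g)


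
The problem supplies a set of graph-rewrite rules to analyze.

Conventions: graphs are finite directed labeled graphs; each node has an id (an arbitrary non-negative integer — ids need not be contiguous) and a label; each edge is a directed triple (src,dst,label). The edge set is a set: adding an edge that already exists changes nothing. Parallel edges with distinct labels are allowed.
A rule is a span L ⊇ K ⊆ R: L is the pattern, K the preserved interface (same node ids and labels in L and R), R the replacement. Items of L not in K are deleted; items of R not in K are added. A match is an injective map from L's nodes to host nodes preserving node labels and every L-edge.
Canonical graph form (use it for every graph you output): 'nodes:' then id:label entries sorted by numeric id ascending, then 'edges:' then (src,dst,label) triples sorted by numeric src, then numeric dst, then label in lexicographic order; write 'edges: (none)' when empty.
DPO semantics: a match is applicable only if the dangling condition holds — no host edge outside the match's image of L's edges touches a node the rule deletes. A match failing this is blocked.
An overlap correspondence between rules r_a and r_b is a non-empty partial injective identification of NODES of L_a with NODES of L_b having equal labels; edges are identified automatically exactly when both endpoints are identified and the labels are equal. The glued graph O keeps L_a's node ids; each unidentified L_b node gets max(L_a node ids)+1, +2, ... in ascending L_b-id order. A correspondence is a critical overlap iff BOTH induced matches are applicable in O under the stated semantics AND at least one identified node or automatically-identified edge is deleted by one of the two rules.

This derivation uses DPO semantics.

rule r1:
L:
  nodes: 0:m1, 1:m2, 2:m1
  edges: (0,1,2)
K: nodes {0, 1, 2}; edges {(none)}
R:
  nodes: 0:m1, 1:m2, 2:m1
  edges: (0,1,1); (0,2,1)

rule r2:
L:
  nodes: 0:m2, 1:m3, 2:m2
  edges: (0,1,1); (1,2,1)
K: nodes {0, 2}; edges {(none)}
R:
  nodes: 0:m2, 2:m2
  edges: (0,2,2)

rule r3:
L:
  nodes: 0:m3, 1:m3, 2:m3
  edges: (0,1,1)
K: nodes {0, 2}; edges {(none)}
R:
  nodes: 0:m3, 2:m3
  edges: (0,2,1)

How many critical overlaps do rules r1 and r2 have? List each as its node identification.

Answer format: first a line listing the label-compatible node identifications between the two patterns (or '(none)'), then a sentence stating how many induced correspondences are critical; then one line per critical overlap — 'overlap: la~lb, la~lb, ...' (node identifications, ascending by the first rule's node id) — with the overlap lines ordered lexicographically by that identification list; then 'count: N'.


label-compatible node identifications between L(r1) and L(r2): 1~0, 1~2
0 of the induced correspondences are critical overlaps of r1 and r2.
count: 0


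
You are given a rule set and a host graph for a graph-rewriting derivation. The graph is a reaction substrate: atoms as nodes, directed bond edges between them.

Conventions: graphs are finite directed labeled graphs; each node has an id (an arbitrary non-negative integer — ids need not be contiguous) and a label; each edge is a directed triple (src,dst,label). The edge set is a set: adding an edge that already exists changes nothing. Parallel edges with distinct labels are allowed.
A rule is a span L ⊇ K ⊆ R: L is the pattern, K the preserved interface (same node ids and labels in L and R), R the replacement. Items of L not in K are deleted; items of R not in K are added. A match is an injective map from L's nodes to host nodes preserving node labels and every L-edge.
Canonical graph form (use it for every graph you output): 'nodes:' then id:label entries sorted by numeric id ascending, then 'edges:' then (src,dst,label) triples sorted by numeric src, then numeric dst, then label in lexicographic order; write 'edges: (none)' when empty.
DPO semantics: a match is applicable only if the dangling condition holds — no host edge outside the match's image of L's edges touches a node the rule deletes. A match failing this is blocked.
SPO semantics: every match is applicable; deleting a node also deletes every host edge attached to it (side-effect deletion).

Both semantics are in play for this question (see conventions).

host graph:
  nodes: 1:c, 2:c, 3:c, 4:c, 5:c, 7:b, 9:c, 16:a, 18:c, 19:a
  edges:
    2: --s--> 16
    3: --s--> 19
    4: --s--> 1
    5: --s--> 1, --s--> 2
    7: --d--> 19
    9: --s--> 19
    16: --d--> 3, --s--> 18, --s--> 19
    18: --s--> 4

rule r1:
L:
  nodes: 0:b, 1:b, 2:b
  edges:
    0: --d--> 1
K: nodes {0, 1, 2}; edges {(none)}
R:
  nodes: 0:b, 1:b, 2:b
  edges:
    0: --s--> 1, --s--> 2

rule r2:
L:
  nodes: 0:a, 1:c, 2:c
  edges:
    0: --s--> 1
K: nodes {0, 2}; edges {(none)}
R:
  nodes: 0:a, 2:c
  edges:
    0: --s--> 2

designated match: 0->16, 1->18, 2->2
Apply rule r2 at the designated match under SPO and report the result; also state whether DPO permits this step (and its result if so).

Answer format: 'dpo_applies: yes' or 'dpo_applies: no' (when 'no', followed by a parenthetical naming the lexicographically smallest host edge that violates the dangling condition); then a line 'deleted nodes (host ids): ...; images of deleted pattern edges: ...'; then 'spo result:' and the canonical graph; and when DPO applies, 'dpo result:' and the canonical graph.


dpo_applies: no
(the rule deletes node 18, which keeps host edge (18,4,s) outside the match image — the dangling condition fails, DPO blocks; SPO proceeds and side-deletes such edges)
deleted nodes (host ids): 18; images of deleted pattern edges: (16,18,s)
spo result:
nodes: 1:c, 2:c, 3:c, 4:c, 5:c, 7:b, 9:c, 16:a, 19:a
edges: (2,16,s); (3,19,s); (4,1,s); (5,1,s); (5,2,s); (7,19,d); (9,19,s); (16,2,s); (16,3,d); (16,19,s)
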